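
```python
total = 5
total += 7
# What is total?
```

Trace:
`total = 5` → total = 5
`total += 7` → total = 12
So total = 12

Answer: 12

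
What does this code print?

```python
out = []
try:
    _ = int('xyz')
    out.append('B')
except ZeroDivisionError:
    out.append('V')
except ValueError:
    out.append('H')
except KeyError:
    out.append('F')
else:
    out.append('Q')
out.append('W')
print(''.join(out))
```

Execution trace: 'H' (except ValueError) → 'W' (after the try/except). Output: HW

Answer: HW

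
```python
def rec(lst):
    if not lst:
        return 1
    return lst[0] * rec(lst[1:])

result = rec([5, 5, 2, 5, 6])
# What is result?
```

Product over [5, 5, 2, 5, 6] = 5 * 5 * 2 * 5 * 6 = 1500

Answer: 1500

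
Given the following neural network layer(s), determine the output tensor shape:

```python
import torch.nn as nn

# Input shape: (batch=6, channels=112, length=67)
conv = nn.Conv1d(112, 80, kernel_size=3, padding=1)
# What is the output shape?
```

Input: (6, 112, 67) -> Output: (6, 80, 67)

Answer: (6, 80, 67)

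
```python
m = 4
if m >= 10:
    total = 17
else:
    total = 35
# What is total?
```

Trace:
`m = 4` → m = 4
`if m >= 10: ...` → m >= 10 is False, take else branch → total = 35
So total = 35

Answer: 35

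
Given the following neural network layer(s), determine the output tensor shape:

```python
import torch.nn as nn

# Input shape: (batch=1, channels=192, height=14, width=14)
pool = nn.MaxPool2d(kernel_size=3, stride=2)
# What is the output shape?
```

Input: (1, 192, 14, 14) -> Output: (1, 192, 6, 6)

Answer: (1, 192, 6, 6)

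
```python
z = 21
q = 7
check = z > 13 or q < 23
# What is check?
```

Trace:
`z = 21` → z = 21
`q = 7` → q = 7
`check = z > 13 or q < 23` → check = True
So check = True

Answer: True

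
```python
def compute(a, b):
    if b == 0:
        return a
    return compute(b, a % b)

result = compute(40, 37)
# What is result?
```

compute(40, 37) -> compute(37, 3) -> compute(3, 1) -> compute(1, 0) -> 1

Answer: 1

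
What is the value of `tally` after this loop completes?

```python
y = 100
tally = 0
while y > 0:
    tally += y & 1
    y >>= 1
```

Count set bits in 100 (binary: 0b1100100)
`tally` takes the values: 0 → 1 → 2 → 3

Answer: 3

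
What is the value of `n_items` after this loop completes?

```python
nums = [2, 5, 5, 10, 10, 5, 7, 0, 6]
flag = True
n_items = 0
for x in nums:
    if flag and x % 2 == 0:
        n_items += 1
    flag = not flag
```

Count even values at even positions
`n_items` takes the values: 0 → 1 → 2 → 3

Answer: 3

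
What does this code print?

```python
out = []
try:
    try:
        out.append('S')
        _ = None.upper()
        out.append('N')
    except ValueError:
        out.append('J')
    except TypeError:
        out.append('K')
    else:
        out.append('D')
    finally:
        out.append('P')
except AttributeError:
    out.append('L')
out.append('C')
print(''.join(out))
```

Execution trace: 'S' (try body) → 'P' (finally) → 'L' (outer except AttributeError) → 'C' (after the try/except). Output: SPLC

Answer: SPLC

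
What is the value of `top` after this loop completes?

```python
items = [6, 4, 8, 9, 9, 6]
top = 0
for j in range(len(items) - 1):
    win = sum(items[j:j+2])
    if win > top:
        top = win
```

Max sum of 2-element window in [6, 4, 8, 9, 9, 6]
`top` takes the values: 0 → 10 → 12 → 17 → 18

Answer: 18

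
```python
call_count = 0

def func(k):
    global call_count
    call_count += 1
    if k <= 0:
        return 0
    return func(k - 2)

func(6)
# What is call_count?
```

Linear recursion stepping by 2: 4 calls from k=6 down to ≤0.

Answer: 4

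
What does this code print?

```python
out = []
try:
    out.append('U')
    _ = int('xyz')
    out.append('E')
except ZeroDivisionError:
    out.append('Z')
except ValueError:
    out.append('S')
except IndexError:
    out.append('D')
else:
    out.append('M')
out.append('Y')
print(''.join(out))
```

Execution trace: 'U' (try body) → 'S' (except ValueError) → 'Y' (after the try/except). Output: USY

Answer: USY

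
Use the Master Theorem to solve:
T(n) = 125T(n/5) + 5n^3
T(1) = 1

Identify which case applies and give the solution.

a=125, b=5, f(n)=5n^3. log_5(125) = 3. Since c=3 = 3, Case 2 applies: T(n) = Θ(n^log_b(a) · log n) = O(n^3 log n).

Answer: O(n^3 log n) - Case 2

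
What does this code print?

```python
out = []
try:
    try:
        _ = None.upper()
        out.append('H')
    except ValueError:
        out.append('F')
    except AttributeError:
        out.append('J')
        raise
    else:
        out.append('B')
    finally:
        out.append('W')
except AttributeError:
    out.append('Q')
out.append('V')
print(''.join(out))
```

Execution trace: 'J' (inner except AttributeError) → 'W' (inner finally) → 'Q' (outer except AttributeError) → 'V' (after the try/except). Output: JWQV

Answer: JWQV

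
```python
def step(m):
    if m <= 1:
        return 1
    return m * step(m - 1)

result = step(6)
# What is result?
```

step(6) = 6 * 5 * 4 * 3 * 2 * 1 = 720

Answer: 720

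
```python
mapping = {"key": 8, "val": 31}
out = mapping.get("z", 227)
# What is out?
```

Trace:
`mapping = {"key": 8, "val": 31}` → mapping = {'key': 8, 'val': 31}
`out = mapping.get("z", 227)` → out = 227
So out = 227

Answer: 227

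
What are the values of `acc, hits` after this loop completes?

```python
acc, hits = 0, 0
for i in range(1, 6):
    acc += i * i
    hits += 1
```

Sum of squares and count
`acc, hits` takes the values: (0, 0) → (1, 0) → (1, 1) → (5, 1) → (5, 2) → (14, 2) → (14, 3) → (30, 3) → (30, 4) → (55, 4) → (55, 5)

Answer: 55, 5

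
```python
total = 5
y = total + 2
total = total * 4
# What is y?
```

Trace:
`total = 5` → total = 5
`y = total + 2` → y = 7
`total = total * 4` → total = 20
So y = 7

Answer: 7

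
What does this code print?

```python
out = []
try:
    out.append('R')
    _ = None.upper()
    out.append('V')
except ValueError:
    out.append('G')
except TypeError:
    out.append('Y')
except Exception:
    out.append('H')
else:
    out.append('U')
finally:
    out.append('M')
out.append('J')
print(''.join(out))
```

Execution trace: 'R' (try body) → 'H' (except Exception) → 'M' (finally) → 'J' (after the try/except). Output: RHMJ

Answer: RHMJ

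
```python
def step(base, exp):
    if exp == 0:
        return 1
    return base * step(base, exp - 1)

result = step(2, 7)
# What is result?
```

step(2, 7) = 2 * 2 * 2 * 2 * 2 * 2 * 2 = 128

Answer: 128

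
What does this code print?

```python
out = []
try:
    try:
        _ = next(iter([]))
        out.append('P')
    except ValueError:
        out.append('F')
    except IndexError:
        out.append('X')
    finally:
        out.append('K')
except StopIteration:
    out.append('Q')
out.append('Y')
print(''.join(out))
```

Execution trace: 'K' (finally) → 'Q' (outer except StopIteration) → 'Y' (after the try/except). Output: KQY

Answer: KQY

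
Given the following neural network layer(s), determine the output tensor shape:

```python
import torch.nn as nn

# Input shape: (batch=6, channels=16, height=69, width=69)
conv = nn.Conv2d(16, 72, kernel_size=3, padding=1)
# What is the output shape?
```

Input: (6, 16, 69, 69) -> Output: (6, 72, 69, 69)

Answer: (6, 72, 69, 69)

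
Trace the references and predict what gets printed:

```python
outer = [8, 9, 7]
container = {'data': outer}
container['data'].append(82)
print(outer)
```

Key concept: dict holds reference to list.
Step by step:
`outer = [8, 9, 7]` → outer = [8, 9, 7]
`container = {'data': outer}` → container = {'data': [8, 9, 7]}
`container['data'].append(82)` → outer = [8, 9, 7, 82]; container = {'data': [8, 9, 7, 82]}
`print(outer)` → prints [8, 9, 7, 82]

Answer: [8, 9, 7, 82]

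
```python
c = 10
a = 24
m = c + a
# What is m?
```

Trace:
`c = 10` → c = 10
`a = 24` → a = 24
`m = c + a` → m = 34
So m = 34

Answer: 34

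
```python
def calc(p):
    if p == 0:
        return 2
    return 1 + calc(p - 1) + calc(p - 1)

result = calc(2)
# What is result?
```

calc(p) = 1 + 2·calc(p-1), calc(0)=2. Closed form: (2+1)·2^2 - 1 = 11.

Answer: 11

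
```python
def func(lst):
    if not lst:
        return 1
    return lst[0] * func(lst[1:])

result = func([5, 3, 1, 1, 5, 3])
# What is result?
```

Product over [5, 3, 1, 1, 5, 3] = 5 * 3 * 1 * 1 * 5 * 3 = 225

Answer: 225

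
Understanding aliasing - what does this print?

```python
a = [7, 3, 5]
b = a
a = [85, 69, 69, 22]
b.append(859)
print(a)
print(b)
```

Key concept: rebinding vs mutation: a is rebound to a new list, b still points at the original.
Step by step:
`a = [7, 3, 5]` → a = [7, 3, 5]
`b = a` → b = [7, 3, 5] (same object as a)
`a = [85, 69, 69, 22]` → a = [85, 69, 69, 22]
`b.append(859)` → b = [7, 3, 5, 859]
`print(a)` → prints [85, 69, 69, 22]
`print(b)` → prints [7, 3, 5, 859]

Answer:
[85, 69, 69, 22]
[7, 3, 5, 859]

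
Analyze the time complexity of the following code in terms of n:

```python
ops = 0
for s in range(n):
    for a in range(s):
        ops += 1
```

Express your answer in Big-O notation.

Each loop level contributes: n × n. Multiplying the contributions gives O(n^2).

Answer: O(n^2)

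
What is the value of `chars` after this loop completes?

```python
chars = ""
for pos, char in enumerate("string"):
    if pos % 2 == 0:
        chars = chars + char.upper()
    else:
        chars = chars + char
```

Uppercase even positions in 'string'
`chars` takes the values: "" → "S" → "St" → "StR" → "StRi" → "StRiN" → "StRiNg"

Answer: "StRiNg"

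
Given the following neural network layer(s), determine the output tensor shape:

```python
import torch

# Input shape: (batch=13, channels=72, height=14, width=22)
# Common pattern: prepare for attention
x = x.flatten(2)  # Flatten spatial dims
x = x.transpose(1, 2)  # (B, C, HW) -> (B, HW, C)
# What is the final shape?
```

Input: (13, 72, 14, 22) -> after flatten(2): (13, 72, 308) -> Output: (13, 308, 72)

Answer: (13, 308, 72)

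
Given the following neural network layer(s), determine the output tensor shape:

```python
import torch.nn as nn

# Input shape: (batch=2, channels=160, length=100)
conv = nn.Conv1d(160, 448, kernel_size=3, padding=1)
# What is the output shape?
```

Input: (2, 160, 100) -> Output: (2, 448, 100)

Answer: (2, 448, 100)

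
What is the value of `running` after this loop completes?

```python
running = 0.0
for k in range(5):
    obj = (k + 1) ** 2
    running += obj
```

Sum of squared losses 1² + 2² + ... + 5²
`running` takes the values: 0.0 → 1.0 → 5.0 → 14.0 → 30.0 → 55.0

Answer: 55.0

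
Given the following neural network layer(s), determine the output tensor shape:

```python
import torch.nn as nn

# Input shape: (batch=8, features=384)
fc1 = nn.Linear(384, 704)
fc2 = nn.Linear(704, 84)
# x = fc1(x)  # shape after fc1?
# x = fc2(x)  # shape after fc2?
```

Input: (8, 384) -> after fc1: (8, 704) -> Output: (8, 84)

Answer: (8, 84)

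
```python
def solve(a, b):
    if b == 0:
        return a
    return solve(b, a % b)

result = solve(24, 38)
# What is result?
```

solve(24, 38) -> solve(38, 24) -> solve(24, 14) -> solve(14, 10) -> solve(10, 4) -> solve(4, 2) -> solve(2, 0) -> 2

Answer: 2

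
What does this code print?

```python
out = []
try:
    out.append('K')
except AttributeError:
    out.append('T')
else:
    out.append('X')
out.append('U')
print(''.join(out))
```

Execution trace: 'K' (try body, no exception) → 'X' (else) → 'U' (after the try/except). Output: KXU

Answer: KXU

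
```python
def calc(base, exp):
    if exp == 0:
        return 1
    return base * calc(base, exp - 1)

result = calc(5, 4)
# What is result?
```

calc(5, 4) = 5 * 5 * 5 * 5 = 625

Answer: 625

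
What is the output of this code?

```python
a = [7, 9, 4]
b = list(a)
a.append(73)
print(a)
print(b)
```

Key concept: list() constructor creates copy.
Step by step:
`a = [7, 9, 4]` → a = [7, 9, 4]
`b = list(a)` → b = [7, 9, 4]
`a.append(73)` → a = [7, 9, 4, 73]
`print(a)` → prints [7, 9, 4, 73]
`print(b)` → prints [7, 9, 4]

Answer:
[7, 9, 4, 73]
[7, 9, 4]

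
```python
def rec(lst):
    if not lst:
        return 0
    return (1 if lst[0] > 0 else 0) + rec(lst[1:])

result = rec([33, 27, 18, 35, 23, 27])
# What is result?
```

Count of positive elements in [33, 27, 18, 35, 23, 27] = 6

Answer: 6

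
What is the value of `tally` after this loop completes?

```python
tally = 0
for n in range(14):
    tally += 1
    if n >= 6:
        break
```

Loop breaks when n reaches 6, tally is 7
`tally` takes the values: 0 → 1 → 2 → 3 → 4 → 5 → 6 → 7

Answer: 7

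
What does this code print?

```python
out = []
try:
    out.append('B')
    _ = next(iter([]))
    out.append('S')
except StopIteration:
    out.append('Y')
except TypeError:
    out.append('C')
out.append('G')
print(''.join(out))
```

Execution trace: 'B' (try body) → 'Y' (except StopIteration) → 'G' (after the try/except). Output: BYG

Answer: BYG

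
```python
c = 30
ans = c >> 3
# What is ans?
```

Trace:
`c = 30` → c = 30
`ans = c >> 3` → ans = 3
So ans = 3

Answer: 3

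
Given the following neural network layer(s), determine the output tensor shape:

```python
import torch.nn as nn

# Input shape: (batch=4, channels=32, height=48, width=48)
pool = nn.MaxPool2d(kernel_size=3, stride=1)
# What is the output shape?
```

Input: (4, 32, 48, 48) -> Output: (4, 32, 46, 46)

Answer: (4, 32, 46, 46)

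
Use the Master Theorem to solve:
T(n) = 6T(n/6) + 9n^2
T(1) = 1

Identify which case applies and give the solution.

a=6, b=6, f(n)=9n^2. log_6(6) = 1. Since c=2 > 1 and the regularity condition holds (6(n/6)^2 = (6/6^2)n^2 with 6/6^2 < 1), Case 3 applies: T(n) = Θ(f(n)) = O(n^2).

Answer: O(n^2) - Case 3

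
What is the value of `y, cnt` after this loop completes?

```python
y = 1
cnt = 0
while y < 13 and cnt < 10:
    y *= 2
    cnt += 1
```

Double until >= 13 or 10 iterations
`y, cnt` takes the values: (1, 0) → (2, 0) → (2, 1) → (4, 1) → (4, 2) → (8, 2) → (8, 3) → (16, 3) → (16, 4)

Answer: 16, 4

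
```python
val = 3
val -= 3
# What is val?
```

Trace:
`val = 3` → val = 3
`val -= 3` → val = 0
So val = 0

Answer: 0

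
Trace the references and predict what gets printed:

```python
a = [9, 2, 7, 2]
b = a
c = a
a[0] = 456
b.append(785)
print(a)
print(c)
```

Key concept: multiple aliases.
Step by step:
`a = [9, 2, 7, 2]` → a = [9, 2, 7, 2]
`b = a` → b = [9, 2, 7, 2] (same object as a)
`c = a` → c = [9, 2, 7, 2] (same object as a, b)
`a[0] = 456` → a = [456, 2, 7, 2] (same object as b, c); b = [456, 2, 7, 2] (same object as a, c); c = [456, 2, 7, 2] (same object as a, b)
`b.append(785)` → a = [456, 2, 7, 2, 785] (same object as b, c); b = [456, 2, 7, 2, 785] (same object as a, c); c = [456, 2, 7, 2, 785] (same object as a, b)
`print(a)` → prints [456, 2, 7, 2, 785]
`print(c)` → prints [456, 2, 7, 2, 785]

Answer:
[456, 2, 7, 2, 785]
[456, 2, 7, 2, 785]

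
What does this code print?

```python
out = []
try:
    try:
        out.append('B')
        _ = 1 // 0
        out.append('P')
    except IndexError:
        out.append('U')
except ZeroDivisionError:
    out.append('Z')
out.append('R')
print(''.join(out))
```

Execution trace: 'B' (try body) → 'Z' (outer except ZeroDivisionError) → 'R' (after the try/except). Output: BZR

Answer: BZR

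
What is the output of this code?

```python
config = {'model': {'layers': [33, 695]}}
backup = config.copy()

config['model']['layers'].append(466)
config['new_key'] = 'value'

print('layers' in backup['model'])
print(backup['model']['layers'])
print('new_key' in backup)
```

Key concept: shallow copy gotcha with nested dict.
Step by step:
`config = {'model': {'layers': [33, 695]}}` → config = {'model': {'layers': [33, 695]}}
`backup = config.copy()` → backup = {'model': {'layers': [33, 695]}}
`config['model']['layers'].append(466)` → config = {'model': {'layers': [33, 695, 466]}}; backup = {'model': {'layers': [33, 695, 466]}}
`config['new_key'] = 'value'` → config = {'model': {'layers': [33, 695, 466]}, 'new_key': 'value'}
`print('layers' in backup['model'])` → prints True
`print(backup['model']['layers'])` → prints [33, 695, 466]
`print('new_key' in backup)` → prints False

Answer:
True
[33, 695, 466]
False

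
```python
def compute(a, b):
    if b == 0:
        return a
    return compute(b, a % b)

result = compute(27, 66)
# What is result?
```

compute(27, 66) -> compute(66, 27) -> compute(27, 12) -> compute(12, 3) -> compute(3, 0) -> 3

Answer: 3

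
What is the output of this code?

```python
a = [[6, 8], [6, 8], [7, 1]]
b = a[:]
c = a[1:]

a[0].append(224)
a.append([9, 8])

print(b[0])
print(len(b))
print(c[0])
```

Key concept: slice with nested mutation.
Step by step:
`a = [[6, 8], [6, 8], [7, 1]]` → a = [[6, 8], [6, 8], [7, 1]]
`b = a[:]` → b = [[6, 8], [6, 8], [7, 1]]
`c = a[1:]` → c = [[6, 8], [7, 1]]
`a[0].append(224)` → a = [[6, 8, 224], [6, 8], [7, 1]]; b = [[6, 8, 224], [6, 8], [7, 1]]
`a.append([9, 8])` → a = [[6, 8, 224], [6, 8], [7, 1], [9, 8]]
`print(b[0])` → prints [6, 8, 224]
`print(len(b))` → prints 3
`print(c[0])` → prints [6, 8]

Answer:
[6, 8, 224]
3
[6, 8]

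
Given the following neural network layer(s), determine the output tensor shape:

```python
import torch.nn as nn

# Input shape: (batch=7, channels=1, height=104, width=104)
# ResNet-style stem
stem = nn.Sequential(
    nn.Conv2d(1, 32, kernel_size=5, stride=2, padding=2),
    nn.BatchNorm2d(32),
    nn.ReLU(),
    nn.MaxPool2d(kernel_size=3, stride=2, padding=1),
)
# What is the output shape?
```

Input: (7, 1, 104, 104) -> after Conv2d 5x5 stride=2: (7, 32, 52, 52) -> Output: (7, 32, 26, 26)

Answer: (7, 32, 26, 26)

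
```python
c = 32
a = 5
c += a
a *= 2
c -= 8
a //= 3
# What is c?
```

Trace:
`c = 32` → c = 32
`a = 5` → a = 5
`c += a` → c = 37
`a *= 2` → a = 10
`c -= 8` → c = 29
`a //= 3` → a = 3
So c = 29

Answer: 29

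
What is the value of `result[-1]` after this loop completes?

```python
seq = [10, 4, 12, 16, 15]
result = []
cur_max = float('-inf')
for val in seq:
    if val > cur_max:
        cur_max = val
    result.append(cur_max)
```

Running max ends at 16
`result` takes the values: [] → [10] → [10, 10] → [10, 10, 12] → [10, 10, 12, 16] → [10, 10, 12, 16, 16]
So `result[-1]` = 16

Answer: 16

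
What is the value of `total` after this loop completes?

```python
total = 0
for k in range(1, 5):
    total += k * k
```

Sum of squares 1² to 4² = 30
`total` takes the values: 0 → 1 → 5 → 14 → 30

Answer: 30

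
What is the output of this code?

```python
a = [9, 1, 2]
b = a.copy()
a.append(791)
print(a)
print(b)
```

Key concept: list.copy() creates independent copy.
Step by step:
`a = [9, 1, 2]` → a = [9, 1, 2]
`b = a.copy()` → b = [9, 1, 2]
`a.append(791)` → a = [9, 1, 2, 791]
`print(a)` → prints [9, 1, 2, 791]
`print(b)` → prints [9, 1, 2]

Answer:
[9, 1, 2, 791]
[9, 1, 2]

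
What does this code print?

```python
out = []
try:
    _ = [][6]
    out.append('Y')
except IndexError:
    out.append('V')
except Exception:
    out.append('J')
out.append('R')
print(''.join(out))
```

Execution trace: 'V' (except IndexError) → 'R' (after the try/except). Output: VR

Answer: VR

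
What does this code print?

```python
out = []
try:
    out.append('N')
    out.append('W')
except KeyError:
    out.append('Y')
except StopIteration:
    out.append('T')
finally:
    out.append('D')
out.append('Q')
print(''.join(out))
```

Execution trace: 'N' (try body) → 'W' (try body, no exception) → 'D' (finally) → 'Q' (after the try/except). Output: NWDQ

Answer: NWDQ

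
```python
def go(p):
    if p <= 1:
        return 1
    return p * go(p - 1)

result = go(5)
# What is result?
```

go(5) = 5 * 4 * 3 * 2 * 1 = 120

Answer: 120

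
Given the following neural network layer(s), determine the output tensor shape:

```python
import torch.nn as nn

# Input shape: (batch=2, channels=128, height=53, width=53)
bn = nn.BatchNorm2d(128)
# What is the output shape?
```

Input: (2, 128, 53, 53) -> Output: (2, 128, 53, 53)

Answer: (2, 128, 53, 53)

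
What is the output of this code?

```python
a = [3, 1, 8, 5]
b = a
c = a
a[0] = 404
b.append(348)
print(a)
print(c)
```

Key concept: multiple aliases.
Step by step:
`a = [3, 1, 8, 5]` → a = [3, 1, 8, 5]
`b = a` → b = [3, 1, 8, 5] (same object as a)
`c = a` → c = [3, 1, 8, 5] (same object as a, b)
`a[0] = 404` → a = [404, 1, 8, 5] (same object as b, c); b = [404, 1, 8, 5] (same object as a, c); c = [404, 1, 8, 5] (same object as a, b)
`b.append(348)` → a = [404, 1, 8, 5, 348] (same object as b, c); b = [404, 1, 8, 5, 348] (same object as a, c); c = [404, 1, 8, 5, 348] (same object as a, b)
`print(a)` → prints [404, 1, 8, 5, 348]
`print(c)` → prints [404, 1, 8, 5, 348]

Answer:
[404, 1, 8, 5, 348]
[404, 1, 8, 5, 348]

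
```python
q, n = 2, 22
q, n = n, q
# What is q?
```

Trace:
`q, n = 2, 22` → q = 2; n = 22
`q, n = n, q` → q = 22; n = 2
So q = 22

Answer: 22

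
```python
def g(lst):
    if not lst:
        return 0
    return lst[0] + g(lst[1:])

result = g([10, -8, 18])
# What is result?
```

10 + (-8) + 18 + 0 = 20

Answer: 20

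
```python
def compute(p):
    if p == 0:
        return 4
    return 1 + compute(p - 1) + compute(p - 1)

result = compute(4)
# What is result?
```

compute(p) = 1 + 2·compute(p-1), compute(0)=4. Closed form: (4+1)·2^4 - 1 = 79.

Answer: 79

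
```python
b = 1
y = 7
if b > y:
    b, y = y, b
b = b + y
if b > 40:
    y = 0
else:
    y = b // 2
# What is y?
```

Trace:
`b = 1` → b = 1
`y = 7` → y = 7
`if b > y: ...` → b > y is False → no variable changes
`b = b + y` → b = 8
`if b > 40: ...` → b > 40 is False, take else branch → y = 4
So y = 4

Answer: 4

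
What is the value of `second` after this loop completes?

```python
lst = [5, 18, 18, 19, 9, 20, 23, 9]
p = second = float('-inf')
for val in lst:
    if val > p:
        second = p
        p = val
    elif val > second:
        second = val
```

Second largest (with repeats) in [5, 18, 18, 19, 9, 20, 23, 9]
`second` takes the values: -inf → 5 → 18 → 19 → 20

Answer: 20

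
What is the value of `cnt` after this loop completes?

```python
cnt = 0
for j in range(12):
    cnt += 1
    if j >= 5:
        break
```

Loop breaks when j reaches 5, cnt is 6
`cnt` takes the values: 0 → 1 → 2 → 3 → 4 → 5 → 6

Answer: 6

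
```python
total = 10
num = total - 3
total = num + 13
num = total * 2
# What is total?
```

Trace:
`total = 10` → total = 10
`num = total - 3` → num = 7
`total = num + 13` → total = 20
`num = total * 2` → num = 40
So total = 20

Answer: 20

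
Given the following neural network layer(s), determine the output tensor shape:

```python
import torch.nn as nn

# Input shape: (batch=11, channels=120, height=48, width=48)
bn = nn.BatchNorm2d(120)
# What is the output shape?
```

Input: (11, 120, 48, 48) -> Output: (11, 120, 48, 48)

Answer: (11, 120, 48, 48)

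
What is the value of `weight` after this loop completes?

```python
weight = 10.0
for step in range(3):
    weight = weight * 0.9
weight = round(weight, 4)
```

Exponential decay: 10.0 * 0.9^3
`weight` takes the values: 10.0 → 9.0 → 8.1 → 7.29

Answer: 7.29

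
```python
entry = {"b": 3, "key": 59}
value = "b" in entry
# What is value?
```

Trace:
`entry = {"b": 3, "key": 59}` → entry = {'b': 3, 'key': 59}
`value = "b" in entry` → value = True
So value = True

Answer: True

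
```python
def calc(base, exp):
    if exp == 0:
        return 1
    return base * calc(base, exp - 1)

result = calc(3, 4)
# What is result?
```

calc(3, 4) = 3 * 3 * 3 * 3 = 81

Answer: 81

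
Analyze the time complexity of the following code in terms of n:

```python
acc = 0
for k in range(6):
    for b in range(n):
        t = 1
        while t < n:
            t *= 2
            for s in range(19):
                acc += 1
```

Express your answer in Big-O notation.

Each loop level contributes: 1 × n × log n × 1. Multiplying the contributions gives O(n log n).

Answer: O(n log n)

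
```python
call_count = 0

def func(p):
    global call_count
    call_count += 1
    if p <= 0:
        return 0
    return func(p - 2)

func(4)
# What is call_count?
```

Linear recursion stepping by 2: 3 calls from p=4 down to ≤0.

Answer: 3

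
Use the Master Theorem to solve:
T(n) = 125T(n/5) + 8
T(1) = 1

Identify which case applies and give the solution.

a=125, b=5, f(n)=8. log_5(125) = 3. Since c=0 < 3, Case 1 applies: T(n) = Θ(n^log_b(a)) = O(n^3).

Answer: O(n^3) - Case 1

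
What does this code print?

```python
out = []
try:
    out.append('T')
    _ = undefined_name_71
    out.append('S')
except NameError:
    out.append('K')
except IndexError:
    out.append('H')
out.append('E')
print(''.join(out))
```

Execution trace: 'T' (try body) → 'K' (except NameError) → 'E' (after the try/except). Output: TKE

Answer: TKE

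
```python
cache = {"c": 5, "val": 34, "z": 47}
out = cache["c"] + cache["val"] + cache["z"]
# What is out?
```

Trace:
`cache = {"c": 5, "val": 34, "z": 47}` → cache = {'c': 5, 'val': 34, 'z': 47}
`out = cache["c"] + cache["val"] + cache["z"]` → out = 86
So out = 86

Answer: 86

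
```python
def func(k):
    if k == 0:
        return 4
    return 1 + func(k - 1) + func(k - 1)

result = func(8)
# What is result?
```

func(k) = 1 + 2·func(k-1), func(0)=4. Closed form: (4+1)·2^8 - 1 = 1279.

Answer: 1279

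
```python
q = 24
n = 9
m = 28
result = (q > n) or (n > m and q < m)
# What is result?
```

Trace:
`q = 24` → q = 24
`n = 9` → n = 9
`m = 28` → m = 28
`result = (q > n) or (n > m and q < m)` → result = True
So result = True

Answer: True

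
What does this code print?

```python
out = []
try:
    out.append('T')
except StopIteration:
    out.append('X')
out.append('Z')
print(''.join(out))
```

Execution trace: 'T' (try body, no exception) → 'Z' (after the try/except). Output: TZ

Answer: TZ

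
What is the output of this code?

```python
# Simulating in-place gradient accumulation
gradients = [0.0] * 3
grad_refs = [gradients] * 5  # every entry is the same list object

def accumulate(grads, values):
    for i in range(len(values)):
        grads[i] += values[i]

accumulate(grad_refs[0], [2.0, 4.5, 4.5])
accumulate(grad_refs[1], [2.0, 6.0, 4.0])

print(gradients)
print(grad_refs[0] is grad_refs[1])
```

Key concept: gradient accumulation aliasing.
Step by step:
`gradients = [0.0] * 3` → gradients = [0.0, 0.0, 0.0]
`grad_refs = [gradients] * 5` → grad_refs = [[0.0, 0.0, 0.0], [0.0, 0.0, 0.0], [0.0, 0.0, 0.0], [0.0, 0.0, 0.0], [0.0, 0.0, 0.0]]
`accumulate(grad_refs[0], [2.0, 4.5, 4.5])` → gradients = [2.0, 4.5, 4.5]; grad_refs = [[2.0, 4.5, 4.5], [2.0, 4.5, 4.5], [2.0, 4.5, 4.5], [2.0, 4.5, 4.5], [2.0, 4.5, 4.5]]
`accumulate(grad_refs[1], [2.0, 6.0, 4.0])` → gradients = [4.0, 10.5, 8.5]; grad_refs = [[4.0, 10.5, 8.5], [4.0, 10.5, 8.5], [4.0, 10.5, 8.5], [4.0, 10.5, 8.5], [4.0, 10.5, 8.5]]
`print(gradients)` → prints [4.0, 10.5, 8.5]
`print(grad_refs[0] is grad_refs[1])` → prints True

Answer:
[4.0, 10.5, 8.5]
True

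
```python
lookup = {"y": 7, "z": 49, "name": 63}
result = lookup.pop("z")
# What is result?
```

Trace:
`lookup = {"y": 7, "z": 49, "name": 63}` → lookup = {'y': 7, 'z': 49, 'name': 63}
`result = lookup.pop("z")` → lookup = {'y': 7, 'name': 63}; result = 49
So result = 49

Answer: 49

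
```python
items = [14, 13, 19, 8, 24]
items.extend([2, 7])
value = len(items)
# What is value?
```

Trace:
`items = [14, 13, 19, 8, 24]` → items = [14, 13, 19, 8, 24]
`items.extend([2, 7])` → items = [14, 13, 19, 8, 24, 2, 7]
`value = len(items)` → value = 7
So value = 7

Answer: 7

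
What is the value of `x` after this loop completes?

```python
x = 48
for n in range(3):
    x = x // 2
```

Halve 3 times: 48 // 2^3 = 6
`x` takes the values: 48 → 24 → 12 → 6

Answer: 6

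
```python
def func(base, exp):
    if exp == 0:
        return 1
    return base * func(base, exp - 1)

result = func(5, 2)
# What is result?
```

func(5, 2) = 5 * 5 = 25

Answer: 25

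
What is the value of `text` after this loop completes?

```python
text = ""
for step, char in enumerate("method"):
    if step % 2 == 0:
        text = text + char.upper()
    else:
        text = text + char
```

Uppercase even positions in 'method'
`text` takes the values: "" → "M" → "Me" → "MeT" → "MeTh" → "MeThO" → "MeThOd"

Answer: "MeThOd"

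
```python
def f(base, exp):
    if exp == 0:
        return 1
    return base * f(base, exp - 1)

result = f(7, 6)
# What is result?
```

f(7, 6) = 7 * 7 * 7 * 7 * 7 * 7 = 117649

Answer: 117649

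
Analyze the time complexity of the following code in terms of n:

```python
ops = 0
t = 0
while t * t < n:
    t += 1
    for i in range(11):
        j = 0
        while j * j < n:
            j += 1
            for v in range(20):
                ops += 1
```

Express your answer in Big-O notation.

Each loop level contributes: √n × 1 × √n × 1. Multiplying the contributions gives O(n).

Answer: O(n)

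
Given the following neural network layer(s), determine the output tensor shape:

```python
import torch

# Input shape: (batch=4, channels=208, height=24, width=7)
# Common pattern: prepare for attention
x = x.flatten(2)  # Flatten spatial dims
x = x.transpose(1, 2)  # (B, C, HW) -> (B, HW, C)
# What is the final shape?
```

Input: (4, 208, 24, 7) -> after flatten(2): (4, 208, 168) -> Output: (4, 168, 208)

Answer: (4, 168, 208)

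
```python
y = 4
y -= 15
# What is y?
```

Trace:
`y = 4` → y = 4
`y -= 15` → y = -11
So y = -11

Answer: -11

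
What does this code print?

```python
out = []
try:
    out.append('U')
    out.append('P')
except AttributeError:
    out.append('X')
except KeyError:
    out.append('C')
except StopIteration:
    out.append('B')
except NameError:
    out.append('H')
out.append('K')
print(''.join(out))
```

Execution trace: 'U' (try body) → 'P' (try body, no exception) → 'K' (after the try/except). Output: UPK

Answer: UPK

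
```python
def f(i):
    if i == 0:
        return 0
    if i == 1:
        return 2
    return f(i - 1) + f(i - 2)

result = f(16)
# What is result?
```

Build up from base cases: f(0)=0, f(1)=2, f(2)=2, f(3)=4, f(4)=6, f(5)=10, f(6)=16, ..., f(16)=1974

Answer: 1974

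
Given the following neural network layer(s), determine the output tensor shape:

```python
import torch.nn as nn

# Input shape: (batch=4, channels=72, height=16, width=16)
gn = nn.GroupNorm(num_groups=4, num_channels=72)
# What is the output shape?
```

Input: (4, 72, 16, 16) -> Output: (4, 72, 16, 16)

Answer: (4, 72, 16, 16)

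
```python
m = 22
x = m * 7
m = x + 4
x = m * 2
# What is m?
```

Trace:
`m = 22` → m = 22
`x = m * 7` → x = 154
`m = x + 4` → m = 158
`x = m * 2` → x = 316
So m = 158

Answer: 158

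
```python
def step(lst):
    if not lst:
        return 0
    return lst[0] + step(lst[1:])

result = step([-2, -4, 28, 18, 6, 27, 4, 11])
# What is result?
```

(-2) + (-4) + 28 + 18 + 6 + 27 + 4 + 11 + 0 = 88

Answer: 88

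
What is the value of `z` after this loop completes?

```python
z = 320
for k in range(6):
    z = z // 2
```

Halve 6 times: 320 // 2^6 = 5
`z` takes the values: 320 → 160 → 80 → 40 → 20 → 10 → 5

Answer: 5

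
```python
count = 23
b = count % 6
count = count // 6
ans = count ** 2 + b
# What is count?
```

Trace:
`count = 23` → count = 23
`b = count % 6` → b = 5
`count = count // 6` → count = 3
`ans = count ** 2 + b` → ans = 14
So count = 3

Answer: 3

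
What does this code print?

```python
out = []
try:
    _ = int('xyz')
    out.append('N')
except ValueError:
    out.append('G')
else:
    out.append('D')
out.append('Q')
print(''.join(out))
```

Execution trace: 'G' (except ValueError) → 'Q' (after the try/except). Output: GQ

Answer: GQ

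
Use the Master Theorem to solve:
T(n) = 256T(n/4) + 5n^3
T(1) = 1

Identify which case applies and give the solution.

a=256, b=4, f(n)=5n^3. log_4(256) = 4. Since c=3 < 4, Case 1 applies: T(n) = Θ(n^log_b(a)) = O(n^4).

Answer: O(n^4) - Case 1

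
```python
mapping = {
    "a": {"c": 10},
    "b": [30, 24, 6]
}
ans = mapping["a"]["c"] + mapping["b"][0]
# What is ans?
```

Trace:
`mapping = { ...` → mapping = {'a': {'c': 10}, 'b': [30, 24, 6]}
`ans = mapping["a"]["c"] + mapping["b"][0]` → ans = 40
So ans = 40

Answer: 40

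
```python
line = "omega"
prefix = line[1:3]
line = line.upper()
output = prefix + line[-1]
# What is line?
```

Trace:
`line = "omega"` → line = 'omega'
`prefix = line[1:3]` → prefix = 'me'
`line = line.upper()` → line = 'OMEGA'
`output = prefix + line[-1]` → output = 'meA'
So line = 'OMEGA'

Answer: 'OMEGA'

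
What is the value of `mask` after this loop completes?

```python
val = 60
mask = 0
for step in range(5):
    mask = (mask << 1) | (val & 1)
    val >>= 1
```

Reverse lowest 5 bits of 60
`mask` takes the values: 0 → 1 → 3 → 7

Answer: 7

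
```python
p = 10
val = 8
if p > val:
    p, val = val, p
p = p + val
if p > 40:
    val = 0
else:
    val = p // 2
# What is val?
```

Trace:
`p = 10` → p = 10
`val = 8` → val = 8
`if p > val: ...` → p > val is True → p = 8; val = 10
`p = p + val` → p = 18
`if p > 40: ...` → p > 40 is False, take else branch → val = 9
So val = 9

Answer: 9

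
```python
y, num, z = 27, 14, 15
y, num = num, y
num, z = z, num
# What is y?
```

Trace:
`y, num, z = 27, 14, 15` → y = 27; num = 14; z = 15
`y, num = num, y` → y = 14; num = 27
`num, z = z, num` → num = 15; z = 27
So y = 14

Answer: 14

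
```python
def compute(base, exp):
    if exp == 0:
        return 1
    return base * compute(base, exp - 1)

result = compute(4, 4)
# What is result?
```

compute(4, 4) = 4 * 4 * 4 * 4 = 256

Answer: 256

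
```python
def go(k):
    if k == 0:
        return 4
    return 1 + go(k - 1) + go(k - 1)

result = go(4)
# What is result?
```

go(k) = 1 + 2·go(k-1), go(0)=4. Closed form: (4+1)·2^4 - 1 = 79.

Answer: 79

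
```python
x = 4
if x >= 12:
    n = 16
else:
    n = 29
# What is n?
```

Trace:
`x = 4` → x = 4
`if x >= 12: ...` → x >= 12 is False, take else branch → n = 29
So n = 29

Answer: 29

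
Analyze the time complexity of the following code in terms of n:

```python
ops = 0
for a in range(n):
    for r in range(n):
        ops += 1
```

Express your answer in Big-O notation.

Each loop level contributes: n × n. Multiplying the contributions gives O(n^2).

Answer: O(n^2)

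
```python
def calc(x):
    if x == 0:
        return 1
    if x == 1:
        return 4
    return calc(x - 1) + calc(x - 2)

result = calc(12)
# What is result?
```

Build up from base cases: calc(0)=1, calc(1)=4, calc(2)=5, calc(3)=9, calc(4)=14, calc(5)=23, calc(6)=37, ..., calc(12)=665

Answer: 665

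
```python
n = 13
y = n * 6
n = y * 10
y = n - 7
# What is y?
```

Trace:
`n = 13` → n = 13
`y = n * 6` → y = 78
`n = y * 10` → n = 780
`y = n - 7` → y = 773
So y = 773

Answer: 773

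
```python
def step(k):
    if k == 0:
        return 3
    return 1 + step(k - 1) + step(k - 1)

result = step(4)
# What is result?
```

step(k) = 1 + 2·step(k-1), step(0)=3. Closed form: (3+1)·2^4 - 1 = 63.

Answer: 63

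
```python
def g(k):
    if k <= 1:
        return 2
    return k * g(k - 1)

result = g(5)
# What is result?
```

g(5) = 5 * 4 * 3 * 2 * 2 = 240

Answer: 240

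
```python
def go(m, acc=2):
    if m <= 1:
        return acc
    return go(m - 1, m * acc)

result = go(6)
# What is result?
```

Accumulator trace (n, acc): (6, 2) -> (5, 12) -> (4, 60) -> (3, 240) -> (2, 720) -> (1, 1440) -> return 1440

Answer: 1440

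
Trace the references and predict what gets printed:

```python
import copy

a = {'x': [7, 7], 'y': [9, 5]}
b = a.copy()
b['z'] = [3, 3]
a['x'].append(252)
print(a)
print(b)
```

Key concept: shallow copy of dict with mutable values.
Step by step:
`a = {'x': [7, 7], 'y': [9, 5]}` → a = {'x': [7, 7], 'y': [9, 5]}
`b = a.copy()` → b = {'x': [7, 7], 'y': [9, 5]}
`b['z'] = [3, 3]` → b = {'x': [7, 7], 'y': [9, 5], 'z': [3, 3]}
`a['x'].append(252)` → a = {'x': [7, 7, 252], 'y': [9, 5]}; b = {'x': [7, 7, 252], 'y': [9, 5], 'z': [3, 3]}
`print(a)` → prints {'x': [7, 7, 252], 'y': [9, 5]}
`print(b)` → prints {'x': [7, 7, 252], 'y': [9, 5], 'z': [3, 3]}

Answer:
{'x': [7, 7, 252], 'y': [9, 5]}
{'x': [7, 7, 252], 'y': [9, 5], 'z': [3, 3]}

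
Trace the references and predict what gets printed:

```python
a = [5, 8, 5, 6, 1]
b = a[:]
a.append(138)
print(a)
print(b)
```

Key concept: slice [:] creates copy.
Step by step:
`a = [5, 8, 5, 6, 1]` → a = [5, 8, 5, 6, 1]
`b = a[:]` → b = [5, 8, 5, 6, 1]
`a.append(138)` → a = [5, 8, 5, 6, 1, 138]
`print(a)` → prints [5, 8, 5, 6, 1, 138]
`print(b)` → prints [5, 8, 5, 6, 1]

Answer:
[5, 8, 5, 6, 1, 138]
[5, 8, 5, 6, 1]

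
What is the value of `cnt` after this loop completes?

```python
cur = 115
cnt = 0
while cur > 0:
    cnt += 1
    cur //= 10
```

Count digits by repeated division by 10
`cnt` takes the values: 0 → 1 → 2 → 3

Answer: 3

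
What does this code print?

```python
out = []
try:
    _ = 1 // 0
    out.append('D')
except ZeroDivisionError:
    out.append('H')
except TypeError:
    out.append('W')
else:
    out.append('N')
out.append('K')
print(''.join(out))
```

Execution trace: 'H' (except ZeroDivisionError) → 'K' (after the try/except). Output: HK

Answer: HK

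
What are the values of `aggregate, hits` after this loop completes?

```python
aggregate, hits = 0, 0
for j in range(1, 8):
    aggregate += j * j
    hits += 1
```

Sum of squares and count
`aggregate, hits` takes the values: (0, 0) → (1, 0) → (1, 1) → (5, 1) → (5, 2) → (14, 2) → (14, 3) → (30, 3) → (30, 4) → (55, 4) → (55, 5) → (91, 5) → (91, 6) → (140, 6) → (140, 7)

Answer: 140, 7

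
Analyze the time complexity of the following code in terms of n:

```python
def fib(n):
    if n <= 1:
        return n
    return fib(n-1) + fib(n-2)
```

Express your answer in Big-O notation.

This is Recursive Fibonacci (naive). Time complexity: O(2^n).

Answer: O(2^n)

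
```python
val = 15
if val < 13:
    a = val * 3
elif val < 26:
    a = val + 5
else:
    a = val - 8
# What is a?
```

Trace:
`val = 15` → val = 15
`if val < 13: ...` → val < 13 is False, val < 26 is True → a = 20
So a = 20

Answer: 20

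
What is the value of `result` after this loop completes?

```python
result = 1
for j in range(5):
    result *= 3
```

3^5 = 243
`result` takes the values: 1 → 3 → 9 → 27 → 81 → 243

Answer: 243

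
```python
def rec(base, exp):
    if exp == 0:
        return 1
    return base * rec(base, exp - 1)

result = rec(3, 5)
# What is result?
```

rec(3, 5) = 3 * 3 * 3 * 3 * 3 = 243

Answer: 243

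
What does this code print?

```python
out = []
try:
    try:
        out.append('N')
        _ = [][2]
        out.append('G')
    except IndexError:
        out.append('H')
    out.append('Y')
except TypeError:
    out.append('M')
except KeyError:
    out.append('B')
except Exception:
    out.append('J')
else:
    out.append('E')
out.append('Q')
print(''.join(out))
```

Execution trace: 'N' (inner try body) → 'H' (inner except IndexError) → 'Y' (try body, no exception) → 'E' (else) → 'Q' (after the try/except). Output: NHYEQ

Answer: NHYEQ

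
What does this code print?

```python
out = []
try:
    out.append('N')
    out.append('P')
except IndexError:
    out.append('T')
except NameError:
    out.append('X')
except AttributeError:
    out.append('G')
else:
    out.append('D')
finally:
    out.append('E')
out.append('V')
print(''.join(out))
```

Execution trace: 'N' (try body) → 'P' (try body, no exception) → 'D' (else) → 'E' (finally) → 'V' (after the try/except). Output: NPDEV

Answer: NPDEV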